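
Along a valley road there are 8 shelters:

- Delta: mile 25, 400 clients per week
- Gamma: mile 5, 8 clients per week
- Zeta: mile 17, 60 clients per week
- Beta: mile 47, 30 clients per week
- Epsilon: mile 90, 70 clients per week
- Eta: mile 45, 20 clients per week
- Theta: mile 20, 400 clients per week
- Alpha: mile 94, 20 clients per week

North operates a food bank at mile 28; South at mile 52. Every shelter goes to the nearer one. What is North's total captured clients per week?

868

The indifferent point is the midpoint (28+52)/2 = 40; shelters left of it (closer to North at 28) go to North, those right go to South.
  Gamma at 5 (w=8) → North
  Zeta at 17 (w=60) → North
  Theta at 20 (w=400) → North
  Delta at 25 (w=400) → North
  Eta at 45 (w=20) → South
  Beta at 47 (w=30) → South
  Epsilon at 90 (w=70) → South
  Alpha at 94 (w=20) → South
North captures 868; South captures 140.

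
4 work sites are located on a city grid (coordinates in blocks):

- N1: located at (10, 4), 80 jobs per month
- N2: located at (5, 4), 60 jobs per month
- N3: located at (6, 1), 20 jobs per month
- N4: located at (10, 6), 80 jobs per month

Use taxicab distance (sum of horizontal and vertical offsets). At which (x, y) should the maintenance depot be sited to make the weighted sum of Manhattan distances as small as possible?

(10, 4)

Manhattan distance separates: Σwᵢ(|x−xᵢ|+|y−yᵢ|) = Σwᵢ|x−xᵢ| + Σwᵢ|y−yᵢ|, so x and y are optimised independently as 1-D weighted medians.
Total weight W = 240; half = 120.
x-coordinate, sorted with cumulative weight:
  x=5 (N2, w=60) cum 60
  x=6 (N3, w=20) cum 80
  x=10 (N1, w=80) cum 160  ← median
  x=10 (N4, w=80) cum 240
⇒ x* = 10
y-coordinate, sorted with cumulative weight:
  y=1 (N3, w=20) cum 20
  y=4 (N1, w=80) cum 100
  y=4 (N2, w=60) cum 160  ← median
  y=6 (N4, w=80) cum 240
⇒ y* = 4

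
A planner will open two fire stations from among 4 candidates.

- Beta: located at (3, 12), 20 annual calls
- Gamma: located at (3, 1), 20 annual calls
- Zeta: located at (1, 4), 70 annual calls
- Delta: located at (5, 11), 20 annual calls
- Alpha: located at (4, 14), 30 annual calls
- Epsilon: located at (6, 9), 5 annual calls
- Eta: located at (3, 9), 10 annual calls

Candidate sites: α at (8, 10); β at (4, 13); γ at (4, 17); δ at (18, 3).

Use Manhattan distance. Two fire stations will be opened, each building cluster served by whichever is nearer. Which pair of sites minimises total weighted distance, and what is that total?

Evaluate every pair (each demand assigned to the nearer of the two):
  {α, β}: total = 1295
  {β, γ}: total = 1310
  {β, δ}: total = 1310
  {α, γ}: total = 1555
  {α, δ}: total = 1725
  {γ, δ}: total = 1950
Best pair: {α, β} with total 1295.

{α, β}, total 1295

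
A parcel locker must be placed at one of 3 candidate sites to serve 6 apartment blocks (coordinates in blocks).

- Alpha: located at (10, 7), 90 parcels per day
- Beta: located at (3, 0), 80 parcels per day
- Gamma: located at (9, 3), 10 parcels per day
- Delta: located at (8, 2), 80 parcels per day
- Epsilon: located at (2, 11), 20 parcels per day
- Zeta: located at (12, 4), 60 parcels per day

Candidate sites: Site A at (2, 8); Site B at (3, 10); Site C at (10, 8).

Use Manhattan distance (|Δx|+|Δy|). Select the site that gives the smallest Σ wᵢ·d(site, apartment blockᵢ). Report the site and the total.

Total weighted distance at each candidate:
  Site A (2, 8): total = 3510
  Site B (3, 10): total = 3810
  Site C (10, 8): total = 2570
Minimum is at Site C with total 2570 blocks.

Site C, total 2570 blocks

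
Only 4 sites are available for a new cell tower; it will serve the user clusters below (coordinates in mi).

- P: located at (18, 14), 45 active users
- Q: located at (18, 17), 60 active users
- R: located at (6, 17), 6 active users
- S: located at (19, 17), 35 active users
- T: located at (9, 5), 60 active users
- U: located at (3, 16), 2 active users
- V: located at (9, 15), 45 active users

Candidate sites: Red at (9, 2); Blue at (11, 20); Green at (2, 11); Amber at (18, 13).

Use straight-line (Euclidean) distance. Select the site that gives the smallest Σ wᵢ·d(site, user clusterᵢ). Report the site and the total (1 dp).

Amber, total 1673.2 mi

Total weighted distance at each candidate:
  Red (9, 2): total = 3242.8
  Blue (11, 20): total = 2374.0
  Green (2, 11): total = 3358.2
  Amber (18, 13): total = 1673.2
Minimum is at Amber with total 1673.2 mi.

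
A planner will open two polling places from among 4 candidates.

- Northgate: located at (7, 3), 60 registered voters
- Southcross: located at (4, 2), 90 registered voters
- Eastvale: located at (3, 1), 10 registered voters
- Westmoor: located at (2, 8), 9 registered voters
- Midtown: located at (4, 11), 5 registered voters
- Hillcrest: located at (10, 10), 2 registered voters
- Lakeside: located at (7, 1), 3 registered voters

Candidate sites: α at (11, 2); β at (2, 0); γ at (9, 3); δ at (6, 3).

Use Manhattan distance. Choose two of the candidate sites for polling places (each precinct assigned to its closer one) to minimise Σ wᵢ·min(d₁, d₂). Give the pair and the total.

{β, δ}, total 503

Evaluate every pair (each demand assigned to the nearer of the two):
  {β, δ}: total = 503
  {γ, δ}: total = 536
  {α, δ}: total = 538
  {β, γ}: total = 665
  {α, β}: total = 850
  {α, γ}: total = 941
Best pair: {β, δ} with total 503.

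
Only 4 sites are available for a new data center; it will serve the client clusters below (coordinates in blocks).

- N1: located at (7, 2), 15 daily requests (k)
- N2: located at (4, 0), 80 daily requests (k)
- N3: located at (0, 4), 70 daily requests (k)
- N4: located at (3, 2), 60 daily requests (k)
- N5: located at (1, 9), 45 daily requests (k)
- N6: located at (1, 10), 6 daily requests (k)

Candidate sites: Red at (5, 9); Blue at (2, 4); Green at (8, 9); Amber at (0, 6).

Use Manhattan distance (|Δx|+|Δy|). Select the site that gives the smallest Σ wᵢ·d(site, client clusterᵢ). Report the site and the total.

Blue, total 1217 blocks

Total weighted distance at each candidate:
  Red (5, 9): total = 2385
  Blue (2, 4): total = 1217
  Green (8, 9): total = 3153
  Amber (0, 6): total = 1735
Minimum is at Blue with total 1217 blocks.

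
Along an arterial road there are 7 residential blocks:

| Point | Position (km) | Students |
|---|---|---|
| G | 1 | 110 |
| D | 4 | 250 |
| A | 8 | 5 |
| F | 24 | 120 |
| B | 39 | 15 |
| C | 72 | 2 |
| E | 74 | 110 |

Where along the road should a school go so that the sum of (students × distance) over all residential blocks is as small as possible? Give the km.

For a sum of weighted absolute distances on a line, the optimum is the weighted median (not the mean). Total weight W = 612; half-weight = 306.
Sort by position and accumulate weight:
  km 1 (G, w=110) → cum 110
  km 4 (D, w=250) → cum 360  ≥ 306 → median here
  km 8 (A, w=5) → cum 365
  km 24 (F, w=120) → cum 485
  km 39 (B, w=15) → cum 500
  km 72 (C, w=2) → cum 502
  km 74 (E, w=110) → cum 612
Optimal location: km 4.

x = 4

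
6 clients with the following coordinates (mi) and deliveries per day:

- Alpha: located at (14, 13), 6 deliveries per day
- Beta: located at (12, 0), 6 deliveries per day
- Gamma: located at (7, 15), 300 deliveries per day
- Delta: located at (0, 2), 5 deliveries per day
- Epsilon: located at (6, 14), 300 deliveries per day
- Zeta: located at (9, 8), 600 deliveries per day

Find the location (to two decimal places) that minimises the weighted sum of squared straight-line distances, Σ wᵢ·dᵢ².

The minimiser of Σwᵢ‖p−pᵢ‖² is the weighted centroid p* = (Σwᵢpᵢ)/(Σwᵢ).
Σwᵢ = 1217.
Σwᵢxᵢ = 6·14 + 6·12 + 300·7 + 5·0 + 300·6 + 600·9 = 9456.
Σwᵢyᵢ = 6·13 + 6·0 + 300·15 + 5·2 + 300·14 + 600·8 = 13588.
x* = 9456/1217 = 7.77, y* = 13588/1217 = 11.17.

(7.77, 11.17)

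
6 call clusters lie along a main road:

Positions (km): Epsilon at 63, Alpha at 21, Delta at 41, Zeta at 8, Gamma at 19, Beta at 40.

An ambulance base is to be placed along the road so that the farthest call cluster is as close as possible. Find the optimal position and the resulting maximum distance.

The 1-center on a line is the midpoint of the two extreme points: leftmost at 8, rightmost at 63.
Optimal location = (8 + 63)/2 = 35.5; maximum distance = (63 − 8)/2 = 27.5.

location 35.5, max distance 27.5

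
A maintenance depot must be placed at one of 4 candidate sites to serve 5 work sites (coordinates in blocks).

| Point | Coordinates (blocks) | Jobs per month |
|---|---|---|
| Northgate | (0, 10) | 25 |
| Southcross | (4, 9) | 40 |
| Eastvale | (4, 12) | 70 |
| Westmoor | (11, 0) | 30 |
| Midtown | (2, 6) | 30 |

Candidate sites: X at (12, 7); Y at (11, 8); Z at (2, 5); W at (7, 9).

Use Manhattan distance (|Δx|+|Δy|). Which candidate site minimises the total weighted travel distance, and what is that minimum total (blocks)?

Total weighted distance at each candidate:
  X (12, 7): total = 2255
  Y (11, 8): total = 1985
  Z (2, 5): total = 1495
  W (7, 9): total = 1370
Minimum is at W with total 1370 blocks.

W, total 1370 blocks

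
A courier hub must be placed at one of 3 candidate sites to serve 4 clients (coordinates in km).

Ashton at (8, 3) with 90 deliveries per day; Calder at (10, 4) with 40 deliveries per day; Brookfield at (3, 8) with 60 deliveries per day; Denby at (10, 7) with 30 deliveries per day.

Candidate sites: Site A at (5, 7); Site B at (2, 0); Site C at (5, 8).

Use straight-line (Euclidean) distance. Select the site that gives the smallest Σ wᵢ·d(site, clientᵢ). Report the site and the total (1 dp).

Total weighted distance at each candidate:
  Site A (5, 7): total = 967.4
  Site B (2, 0): total = 1764.1
  Site C (5, 8): total = 1053.9
Minimum is at Site A with total 967.4 km.

Site A, total 967.4 km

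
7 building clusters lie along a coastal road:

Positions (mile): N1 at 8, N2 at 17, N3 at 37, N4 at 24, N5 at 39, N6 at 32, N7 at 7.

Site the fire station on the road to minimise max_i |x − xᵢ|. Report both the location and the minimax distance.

The 1-center on a line is the midpoint of the two extreme points: leftmost at 7, rightmost at 39.
Optimal location = (7 + 39)/2 = 23; maximum distance = (39 − 7)/2 = 16.

location 23, max distance 16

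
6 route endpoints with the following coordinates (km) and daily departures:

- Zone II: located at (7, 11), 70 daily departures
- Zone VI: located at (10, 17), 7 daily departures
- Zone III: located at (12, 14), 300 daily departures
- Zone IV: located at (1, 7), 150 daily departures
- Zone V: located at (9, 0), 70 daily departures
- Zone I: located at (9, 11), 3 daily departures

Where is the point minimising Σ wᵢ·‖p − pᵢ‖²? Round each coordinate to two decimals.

(8.28, 10.29)

The minimiser of Σwᵢ‖p−pᵢ‖² is the weighted centroid p* = (Σwᵢpᵢ)/(Σwᵢ).
Σwᵢ = 600.
Σwᵢxᵢ = 70·7 + 7·10 + 300·12 + 150·1 + 70·9 + 3·9 = 4967.
Σwᵢyᵢ = 70·11 + 7·17 + 300·14 + 150·7 + 70·0 + 3·11 = 6172.
x* = 4967/600 = 8.28, y* = 6172/600 = 10.29.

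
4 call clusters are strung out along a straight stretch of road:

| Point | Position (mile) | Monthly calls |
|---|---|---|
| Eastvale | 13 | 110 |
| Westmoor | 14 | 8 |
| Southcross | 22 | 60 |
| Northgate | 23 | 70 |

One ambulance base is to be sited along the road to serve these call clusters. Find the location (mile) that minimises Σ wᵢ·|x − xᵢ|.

For a sum of weighted absolute distances on a line, the optimum is the weighted median (not the mean). Total weight W = 248; half-weight = 124.
Sort by position and accumulate weight:
  mile 13 (Eastvale, w=110) → cum 110
  mile 14 (Westmoor, w=8) → cum 118
  mile 22 (Southcross, w=60) → cum 178  ≥ 124 → median here
  mile 23 (Northgate, w=70) → cum 248
Optimal location: mile 22.

x = 22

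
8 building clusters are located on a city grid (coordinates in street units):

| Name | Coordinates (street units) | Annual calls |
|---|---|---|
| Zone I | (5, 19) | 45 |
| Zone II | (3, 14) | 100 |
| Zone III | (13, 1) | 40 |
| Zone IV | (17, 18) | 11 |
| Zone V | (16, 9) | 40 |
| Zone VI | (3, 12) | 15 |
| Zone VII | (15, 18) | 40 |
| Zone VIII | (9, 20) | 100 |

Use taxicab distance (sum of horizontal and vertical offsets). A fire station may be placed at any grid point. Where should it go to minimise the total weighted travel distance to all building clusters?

(9, 18)

Manhattan distance separates: Σwᵢ(|x−xᵢ|+|y−yᵢ|) = Σwᵢ|x−xᵢ| + Σwᵢ|y−yᵢ|, so x and y are optimised independently as 1-D weighted medians.
Total weight W = 391; half = 195.5.
x-coordinate, sorted with cumulative weight:
  x=3 (Zone II, w=100) cum 100
  x=3 (Zone VI, w=15) cum 115
  x=5 (Zone I, w=45) cum 160
  x=9 (Zone VIII, w=100) cum 260  ← median
  x=13 (Zone III, w=40) cum 300
  x=15 (Zone VII, w=40) cum 340
  x=16 (Zone V, w=40) cum 380
  x=17 (Zone IV, w=11) cum 391
⇒ x* = 9
y-coordinate, sorted with cumulative weight:
  y=1 (Zone III, w=40) cum 40
  y=9 (Zone V, w=40) cum 80
  y=12 (Zone VI, w=15) cum 95
  y=14 (Zone II, w=100) cum 195
  y=18 (Zone IV, w=11) cum 206  ← median
  y=18 (Zone VII, w=40) cum 246
  y=19 (Zone I, w=45) cum 291
  y=20 (Zone VIII, w=100) cum 391
⇒ y* = 18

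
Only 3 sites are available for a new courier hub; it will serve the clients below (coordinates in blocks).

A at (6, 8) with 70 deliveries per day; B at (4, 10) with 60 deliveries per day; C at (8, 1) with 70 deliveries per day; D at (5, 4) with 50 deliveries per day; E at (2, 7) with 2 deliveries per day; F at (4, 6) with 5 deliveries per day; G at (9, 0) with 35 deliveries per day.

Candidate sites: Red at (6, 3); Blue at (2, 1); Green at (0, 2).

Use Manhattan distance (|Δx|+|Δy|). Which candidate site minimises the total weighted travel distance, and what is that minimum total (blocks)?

Total weighted distance at each candidate:
  Red (6, 3): total = 1521
  Blue (2, 1): total = 2477
  Green (0, 2): total = 2979
Minimum is at Red with total 1521 blocks.

Red, total 1521 blocks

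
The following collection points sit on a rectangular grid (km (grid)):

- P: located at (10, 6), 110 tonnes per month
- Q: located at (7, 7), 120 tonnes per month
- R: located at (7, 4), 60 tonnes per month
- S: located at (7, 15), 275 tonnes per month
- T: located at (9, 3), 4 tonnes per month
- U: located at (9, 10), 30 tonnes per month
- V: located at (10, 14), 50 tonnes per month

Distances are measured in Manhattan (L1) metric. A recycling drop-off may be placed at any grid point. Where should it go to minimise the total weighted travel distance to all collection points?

Manhattan distance separates: Σwᵢ(|x−xᵢ|+|y−yᵢ|) = Σwᵢ|x−xᵢ| + Σwᵢ|y−yᵢ|, so x and y are optimised independently as 1-D weighted medians.
Total weight W = 649; half = 324.5.
x-coordinate, sorted with cumulative weight:
  x=7 (Q, w=120) cum 120
  x=7 (R, w=60) cum 180
  x=7 (S, w=275) cum 455  ← median
  x=9 (T, w=4) cum 459
  x=9 (U, w=30) cum 489
  x=10 (P, w=110) cum 599
  x=10 (V, w=50) cum 649
⇒ x* = 7
y-coordinate, sorted with cumulative weight:
  y=3 (T, w=4) cum 4
  y=4 (R, w=60) cum 64
  y=6 (P, w=110) cum 174
  y=7 (Q, w=120) cum 294
  y=10 (U, w=30) cum 324
  y=14 (V, w=50) cum 374  ← median
  y=15 (S, w=275) cum 649
⇒ y* = 14

(7, 14)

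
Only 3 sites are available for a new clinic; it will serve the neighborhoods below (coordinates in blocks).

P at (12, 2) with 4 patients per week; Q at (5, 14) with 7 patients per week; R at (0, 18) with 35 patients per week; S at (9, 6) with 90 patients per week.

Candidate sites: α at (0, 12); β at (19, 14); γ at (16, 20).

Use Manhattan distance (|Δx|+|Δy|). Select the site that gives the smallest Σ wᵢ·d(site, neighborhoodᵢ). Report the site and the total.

Total weighted distance at each candidate:
  α (0, 12): total = 1697
  β (19, 14): total = 2599
  γ (16, 20): total = 2727
Minimum is at α with total 1697 blocks.

α, total 1697 blocks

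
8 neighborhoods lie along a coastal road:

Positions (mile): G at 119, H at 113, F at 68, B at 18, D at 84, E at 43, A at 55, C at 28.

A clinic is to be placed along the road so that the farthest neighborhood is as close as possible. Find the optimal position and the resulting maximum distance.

The 1-center on a line is the midpoint of the two extreme points: leftmost at 18, rightmost at 119.
Optimal location = (18 + 119)/2 = 68.5; maximum distance = (119 − 18)/2 = 50.5.

location 68.5, max distance 50.5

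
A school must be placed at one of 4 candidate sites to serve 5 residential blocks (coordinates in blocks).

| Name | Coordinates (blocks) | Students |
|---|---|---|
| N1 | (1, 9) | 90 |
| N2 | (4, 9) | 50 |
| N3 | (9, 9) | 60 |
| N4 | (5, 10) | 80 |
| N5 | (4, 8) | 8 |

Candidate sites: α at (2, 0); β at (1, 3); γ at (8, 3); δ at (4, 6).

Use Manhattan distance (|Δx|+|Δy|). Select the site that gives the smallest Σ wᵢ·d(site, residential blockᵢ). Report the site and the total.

δ, total 1586 blocks

Total weighted distance at each candidate:
  α (2, 0): total = 3530
  β (1, 3): total = 2774
  γ (8, 3): total = 2962
  δ (4, 6): total = 1586
Minimum is at δ with total 1586 blocks.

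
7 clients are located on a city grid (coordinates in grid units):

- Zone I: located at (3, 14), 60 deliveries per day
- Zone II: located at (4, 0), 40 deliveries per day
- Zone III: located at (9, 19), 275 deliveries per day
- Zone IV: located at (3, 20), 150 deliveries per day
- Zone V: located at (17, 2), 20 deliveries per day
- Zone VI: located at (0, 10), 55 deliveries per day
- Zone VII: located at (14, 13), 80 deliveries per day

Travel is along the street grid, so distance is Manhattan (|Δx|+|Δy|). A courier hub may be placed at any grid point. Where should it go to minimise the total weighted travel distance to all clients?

(9, 19)

Manhattan distance separates: Σwᵢ(|x−xᵢ|+|y−yᵢ|) = Σwᵢ|x−xᵢ| + Σwᵢ|y−yᵢ|, so x and y are optimised independently as 1-D weighted medians.
Total weight W = 680; half = 340.
x-coordinate, sorted with cumulative weight:
  x=0 (Zone VI, w=55) cum 55
  x=3 (Zone I, w=60) cum 115
  x=3 (Zone IV, w=150) cum 265
  x=4 (Zone II, w=40) cum 305
  x=9 (Zone III, w=275) cum 580  ← median
  x=14 (Zone VII, w=80) cum 660
  x=17 (Zone V, w=20) cum 680
⇒ x* = 9
y-coordinate, sorted with cumulative weight:
  y=0 (Zone II, w=40) cum 40
  y=2 (Zone V, w=20) cum 60
  y=10 (Zone VI, w=55) cum 115
  y=13 (Zone VII, w=80) cum 195
  y=14 (Zone I, w=60) cum 255
  y=19 (Zone III, w=275) cum 530  ← median
  y=20 (Zone IV, w=150) cum 680
⇒ y* = 19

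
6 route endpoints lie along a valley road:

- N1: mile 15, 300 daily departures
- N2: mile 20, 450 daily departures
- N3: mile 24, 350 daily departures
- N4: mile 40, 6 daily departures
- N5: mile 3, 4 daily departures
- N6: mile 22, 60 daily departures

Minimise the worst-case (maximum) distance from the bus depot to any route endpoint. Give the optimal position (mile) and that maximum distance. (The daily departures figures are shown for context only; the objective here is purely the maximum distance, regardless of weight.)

The 1-center on a line is the midpoint of the two extreme points: leftmost at 3, rightmost at 40.
Optimal location = (3 + 40)/2 = 21.5; maximum distance = (40 − 3)/2 = 18.5.

location 21.5, max distance 18.5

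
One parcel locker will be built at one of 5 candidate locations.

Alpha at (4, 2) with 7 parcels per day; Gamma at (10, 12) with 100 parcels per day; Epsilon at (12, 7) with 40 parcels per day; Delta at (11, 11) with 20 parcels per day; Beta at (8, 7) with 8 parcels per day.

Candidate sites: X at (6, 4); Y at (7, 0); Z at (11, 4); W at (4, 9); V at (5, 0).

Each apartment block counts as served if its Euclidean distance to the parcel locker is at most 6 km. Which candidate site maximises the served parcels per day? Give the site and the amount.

Z, covering 48

Coverage radius r = 6 km; a point is covered iff (Δx)²+(Δy)² ≤ 6² = 36.
  X (6, 4): covers {Alpha, Beta} → 15
  Y (7, 0): covers {Alpha} → 7
  Z (11, 4): covers {Epsilon, Beta} → 48
  W (4, 9): covers {Beta} → 8
  V (5, 0): covers {Alpha} → 7
Maximum coverage at Z: 48 parcels per day.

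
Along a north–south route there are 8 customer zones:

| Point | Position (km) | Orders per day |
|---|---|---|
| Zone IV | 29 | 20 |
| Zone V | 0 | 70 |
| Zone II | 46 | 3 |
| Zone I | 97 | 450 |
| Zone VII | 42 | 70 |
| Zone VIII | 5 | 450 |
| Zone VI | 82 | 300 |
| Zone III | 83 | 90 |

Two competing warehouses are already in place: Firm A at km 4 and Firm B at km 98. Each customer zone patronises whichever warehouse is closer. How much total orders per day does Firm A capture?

The indifferent point is the midpoint (4+98)/2 = 51; customer zones left of it (closer to Firm A at 4) go to Firm A, those right go to Firm B.
  Zone V at 0 (w=70) → Firm A
  Zone VIII at 5 (w=450) → Firm A
  Zone IV at 29 (w=20) → Firm A
  Zone VII at 42 (w=70) → Firm A
  Zone II at 46 (w=3) → Firm A
  Zone VI at 82 (w=300) → Firm B
  Zone III at 83 (w=90) → Firm B
  Zone I at 97 (w=450) → Firm B
Firm A captures 613; Firm B captures 840.

613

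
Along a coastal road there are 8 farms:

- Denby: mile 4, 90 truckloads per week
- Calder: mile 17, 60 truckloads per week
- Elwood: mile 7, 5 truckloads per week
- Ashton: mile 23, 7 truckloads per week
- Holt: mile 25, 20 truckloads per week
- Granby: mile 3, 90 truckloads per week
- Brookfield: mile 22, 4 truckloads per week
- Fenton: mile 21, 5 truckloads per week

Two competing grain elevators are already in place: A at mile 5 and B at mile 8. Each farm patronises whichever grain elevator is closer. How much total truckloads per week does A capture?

The indifferent point is the midpoint (5+8)/2 = 6.5; farms left of it (closer to A at 5) go to A, those right go to B.
  Granby at 3 (w=90) → A
  Denby at 4 (w=90) → A
  Elwood at 7 (w=5) → B
  Calder at 17 (w=60) → B
  Fenton at 21 (w=5) → B
  Brookfield at 22 (w=4) → B
  Ashton at 23 (w=7) → B
  Holt at 25 (w=20) → B
A captures 180; B captures 101.

180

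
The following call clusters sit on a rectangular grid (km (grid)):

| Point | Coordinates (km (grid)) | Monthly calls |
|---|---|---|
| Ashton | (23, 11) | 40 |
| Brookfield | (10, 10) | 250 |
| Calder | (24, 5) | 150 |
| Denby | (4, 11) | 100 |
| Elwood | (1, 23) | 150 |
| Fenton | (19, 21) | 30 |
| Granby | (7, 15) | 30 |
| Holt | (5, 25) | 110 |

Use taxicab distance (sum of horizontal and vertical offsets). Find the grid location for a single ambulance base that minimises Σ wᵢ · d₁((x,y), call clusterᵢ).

Manhattan distance separates: Σwᵢ(|x−xᵢ|+|y−yᵢ|) = Σwᵢ|x−xᵢ| + Σwᵢ|y−yᵢ|, so x and y are optimised independently as 1-D weighted medians.
Total weight W = 860; half = 430.
x-coordinate, sorted with cumulative weight:
  x=1 (Elwood, w=150) cum 150
  x=4 (Denby, w=100) cum 250
  x=5 (Holt, w=110) cum 360
  x=7 (Granby, w=30) cum 390
  x=10 (Brookfield, w=250) cum 640  ← median
  x=19 (Fenton, w=30) cum 670
  x=23 (Ashton, w=40) cum 710
  x=24 (Calder, w=150) cum 860
⇒ x* = 10
y-coordinate, sorted with cumulative weight:
  y=5 (Calder, w=150) cum 150
  y=10 (Brookfield, w=250) cum 400
  y=11 (Ashton, w=40) cum 440  ← median
  y=11 (Denby, w=100) cum 540
  y=15 (Granby, w=30) cum 570
  y=21 (Fenton, w=30) cum 600
  y=23 (Elwood, w=150) cum 750
  y=25 (Holt, w=110) cum 860
⇒ y* = 11

(10, 11)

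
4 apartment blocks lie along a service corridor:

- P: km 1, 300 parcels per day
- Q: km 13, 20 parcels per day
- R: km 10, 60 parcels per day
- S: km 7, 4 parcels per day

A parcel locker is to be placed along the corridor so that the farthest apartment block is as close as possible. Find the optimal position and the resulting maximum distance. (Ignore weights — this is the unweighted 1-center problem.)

location 7, max distance 6

The 1-center on a line is the midpoint of the two extreme points: leftmost at 1, rightmost at 13.
Optimal location = (1 + 13)/2 = 7; maximum distance = (13 − 1)/2 = 6.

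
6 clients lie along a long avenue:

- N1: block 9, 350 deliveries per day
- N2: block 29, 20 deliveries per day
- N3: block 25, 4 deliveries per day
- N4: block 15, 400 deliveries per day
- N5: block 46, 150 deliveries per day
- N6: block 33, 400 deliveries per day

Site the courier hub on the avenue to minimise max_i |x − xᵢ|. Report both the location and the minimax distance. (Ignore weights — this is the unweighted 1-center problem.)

The 1-center on a line is the midpoint of the two extreme points: leftmost at 9, rightmost at 46.
Optimal location = (9 + 46)/2 = 27.5; maximum distance = (46 − 9)/2 = 18.5.

location 27.5, max distance 18.5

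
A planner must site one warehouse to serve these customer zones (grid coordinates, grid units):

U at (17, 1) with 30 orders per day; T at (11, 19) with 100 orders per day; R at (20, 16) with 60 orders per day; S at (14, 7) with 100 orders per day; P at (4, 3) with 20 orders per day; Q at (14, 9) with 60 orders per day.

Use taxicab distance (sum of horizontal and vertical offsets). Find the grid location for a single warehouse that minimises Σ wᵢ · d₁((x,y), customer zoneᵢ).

Manhattan distance separates: Σwᵢ(|x−xᵢ|+|y−yᵢ|) = Σwᵢ|x−xᵢ| + Σwᵢ|y−yᵢ|, so x and y are optimised independently as 1-D weighted medians.
Total weight W = 370; half = 185.
x-coordinate, sorted with cumulative weight:
  x=4 (P, w=20) cum 20
  x=11 (T, w=100) cum 120
  x=14 (S, w=100) cum 220  ← median
  x=14 (Q, w=60) cum 280
  x=17 (U, w=30) cum 310
  x=20 (R, w=60) cum 370
⇒ x* = 14
y-coordinate, sorted with cumulative weight:
  y=1 (U, w=30) cum 30
  y=3 (P, w=20) cum 50
  y=7 (S, w=100) cum 150
  y=9 (Q, w=60) cum 210  ← median
  y=16 (R, w=60) cum 270
  y=19 (T, w=100) cum 370
⇒ y* = 9

(14, 9)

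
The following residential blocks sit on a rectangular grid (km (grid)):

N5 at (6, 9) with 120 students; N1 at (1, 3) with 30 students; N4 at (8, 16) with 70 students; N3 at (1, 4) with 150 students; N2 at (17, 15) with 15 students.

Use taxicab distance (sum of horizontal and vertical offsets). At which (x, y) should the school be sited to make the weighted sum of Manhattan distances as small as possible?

(6, 9)

Manhattan distance separates: Σwᵢ(|x−xᵢ|+|y−yᵢ|) = Σwᵢ|x−xᵢ| + Σwᵢ|y−yᵢ|, so x and y are optimised independently as 1-D weighted medians.
Total weight W = 385; half = 192.5.
x-coordinate, sorted with cumulative weight:
  x=1 (N1, w=30) cum 30
  x=1 (N3, w=150) cum 180
  x=6 (N5, w=120) cum 300  ← median
  x=8 (N4, w=70) cum 370
  x=17 (N2, w=15) cum 385
⇒ x* = 6
y-coordinate, sorted with cumulative weight:
  y=3 (N1, w=30) cum 30
  y=4 (N3, w=150) cum 180
  y=9 (N5, w=120) cum 300  ← median
  y=15 (N2, w=15) cum 315
  y=16 (N4, w=70) cum 385
⇒ y* = 9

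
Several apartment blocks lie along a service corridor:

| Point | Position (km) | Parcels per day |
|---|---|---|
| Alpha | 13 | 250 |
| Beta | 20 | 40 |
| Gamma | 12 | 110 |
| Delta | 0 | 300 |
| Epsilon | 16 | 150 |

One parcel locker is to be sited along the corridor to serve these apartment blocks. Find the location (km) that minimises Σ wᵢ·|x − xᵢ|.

For a sum of weighted absolute distances on a line, the optimum is the weighted median (not the mean). Total weight W = 850; half-weight = 425.
Sort by position and accumulate weight:
  km 0 (Delta, w=300) → cum 300
  km 12 (Gamma, w=110) → cum 410
  km 13 (Alpha, w=250) → cum 660  ≥ 425 → median here
  km 16 (Epsilon, w=150) → cum 810
  km 20 (Beta, w=40) → cum 850
Optimal location: km 13.

x = 13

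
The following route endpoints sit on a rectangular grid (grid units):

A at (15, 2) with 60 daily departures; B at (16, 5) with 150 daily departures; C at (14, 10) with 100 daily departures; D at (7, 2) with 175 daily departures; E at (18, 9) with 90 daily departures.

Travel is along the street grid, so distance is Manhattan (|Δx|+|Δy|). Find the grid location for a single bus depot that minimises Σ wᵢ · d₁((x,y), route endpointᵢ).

(15, 5)

Manhattan distance separates: Σwᵢ(|x−xᵢ|+|y−yᵢ|) = Σwᵢ|x−xᵢ| + Σwᵢ|y−yᵢ|, so x and y are optimised independently as 1-D weighted medians.
Total weight W = 575; half = 287.5.
x-coordinate, sorted with cumulative weight:
  x=7 (D, w=175) cum 175
  x=14 (C, w=100) cum 275
  x=15 (A, w=60) cum 335  ← median
  x=16 (B, w=150) cum 485
  x=18 (E, w=90) cum 575
⇒ x* = 15
y-coordinate, sorted with cumulative weight:
  y=2 (A, w=60) cum 60
  y=2 (D, w=175) cum 235
  y=5 (B, w=150) cum 385  ← median
  y=9 (E, w=90) cum 475
  y=10 (C, w=100) cum 575
⇒ y* = 5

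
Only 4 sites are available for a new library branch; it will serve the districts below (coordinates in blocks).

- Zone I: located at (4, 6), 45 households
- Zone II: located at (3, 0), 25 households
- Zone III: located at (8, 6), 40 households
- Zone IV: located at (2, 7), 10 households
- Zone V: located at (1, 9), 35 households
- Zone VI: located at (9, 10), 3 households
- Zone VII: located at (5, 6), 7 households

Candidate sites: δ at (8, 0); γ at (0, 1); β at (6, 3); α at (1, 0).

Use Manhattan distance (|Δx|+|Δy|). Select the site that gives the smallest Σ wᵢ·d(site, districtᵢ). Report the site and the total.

Total weighted distance at each candidate:
  δ (8, 0): total = 1601
  γ (0, 1): total = 1544
  β (6, 3): total = 1098
  α (1, 0): total = 1494
Minimum is at β with total 1098 blocks.

β, total 1098 blocks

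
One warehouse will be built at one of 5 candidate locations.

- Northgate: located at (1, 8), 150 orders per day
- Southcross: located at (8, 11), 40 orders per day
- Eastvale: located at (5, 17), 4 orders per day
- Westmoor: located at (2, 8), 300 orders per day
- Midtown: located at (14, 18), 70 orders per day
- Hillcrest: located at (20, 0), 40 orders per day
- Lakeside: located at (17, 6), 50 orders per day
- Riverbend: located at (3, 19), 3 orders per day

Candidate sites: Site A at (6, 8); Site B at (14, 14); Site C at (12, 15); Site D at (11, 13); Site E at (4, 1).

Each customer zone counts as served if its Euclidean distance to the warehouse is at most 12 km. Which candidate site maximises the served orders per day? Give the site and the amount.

Coverage radius r = 12 km; a point is covered iff (Δx)²+(Δy)² ≤ 12² = 144.
  Site A (6, 8): covers {Northgate, Southcross, Eastvale, Westmoor, Lakeside, Riverbend} → 547
  Site B (14, 14): covers {Southcross, Eastvale, Midtown, Lakeside} → 164
  Site C (12, 15): covers {Southcross, Eastvale, Midtown, Lakeside, Riverbend} → 167
  Site D (11, 13): covers {Northgate, Southcross, Eastvale, Westmoor, Midtown, Lakeside, Riverbend} → 617
  Site E (4, 1): covers {Northgate, Southcross, Westmoor} → 490
Maximum coverage at Site D: 617 orders per day.

Site D, covering 617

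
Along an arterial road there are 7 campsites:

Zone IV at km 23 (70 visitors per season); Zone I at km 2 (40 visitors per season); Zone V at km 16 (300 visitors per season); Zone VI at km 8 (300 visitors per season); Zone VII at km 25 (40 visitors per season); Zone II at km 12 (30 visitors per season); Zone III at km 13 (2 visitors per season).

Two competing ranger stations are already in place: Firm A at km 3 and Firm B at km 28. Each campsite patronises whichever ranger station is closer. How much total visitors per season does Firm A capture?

The indifferent point is the midpoint (3+28)/2 = 15.5; campsites left of it (closer to Firm A at 3) go to Firm A, those right go to Firm B.
  Zone I at 2 (w=40) → Firm A
  Zone VI at 8 (w=300) → Firm A
  Zone II at 12 (w=30) → Firm A
  Zone III at 13 (w=2) → Firm A
  Zone V at 16 (w=300) → Firm B
  Zone IV at 23 (w=70) → Firm B
  Zone VII at 25 (w=40) → Firm B
Firm A captures 372; Firm B captures 410.

372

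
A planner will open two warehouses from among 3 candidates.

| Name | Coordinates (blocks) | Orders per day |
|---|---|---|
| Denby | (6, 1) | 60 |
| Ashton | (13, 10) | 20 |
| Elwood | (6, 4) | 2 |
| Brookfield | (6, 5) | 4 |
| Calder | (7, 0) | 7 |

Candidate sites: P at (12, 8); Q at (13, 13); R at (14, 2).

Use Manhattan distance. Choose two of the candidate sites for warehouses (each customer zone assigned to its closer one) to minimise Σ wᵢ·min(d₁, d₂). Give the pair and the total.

Evaluate every pair (each demand assigned to the nearer of the two):
  {P, R}: total = 719
  {Q, R}: total = 727
  {P, Q}: total = 987
Best pair: {P, R} with total 719.

{P, R}, total 719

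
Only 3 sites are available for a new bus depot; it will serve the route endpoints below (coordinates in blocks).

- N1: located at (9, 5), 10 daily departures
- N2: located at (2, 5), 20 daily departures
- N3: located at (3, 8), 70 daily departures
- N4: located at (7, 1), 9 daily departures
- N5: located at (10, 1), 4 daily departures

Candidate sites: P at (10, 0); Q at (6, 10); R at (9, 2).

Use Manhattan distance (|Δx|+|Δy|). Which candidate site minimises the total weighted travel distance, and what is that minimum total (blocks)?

Total weighted distance at each candidate:
  P (10, 0): total = 1410
  Q (6, 10): total = 752
  R (9, 2): total = 1105
Minimum is at Q with total 752 blocks.

Q, total 752 blocks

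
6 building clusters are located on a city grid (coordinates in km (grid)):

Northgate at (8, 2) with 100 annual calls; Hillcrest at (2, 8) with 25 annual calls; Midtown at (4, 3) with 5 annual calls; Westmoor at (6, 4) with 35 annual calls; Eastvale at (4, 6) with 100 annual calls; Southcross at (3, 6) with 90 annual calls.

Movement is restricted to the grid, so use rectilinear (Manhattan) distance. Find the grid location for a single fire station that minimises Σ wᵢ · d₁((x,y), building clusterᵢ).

(4, 6)

Manhattan distance separates: Σwᵢ(|x−xᵢ|+|y−yᵢ|) = Σwᵢ|x−xᵢ| + Σwᵢ|y−yᵢ|, so x and y are optimised independently as 1-D weighted medians.
Total weight W = 355; half = 177.5.
x-coordinate, sorted with cumulative weight:
  x=2 (Hillcrest, w=25) cum 25
  x=3 (Southcross, w=90) cum 115
  x=4 (Midtown, w=5) cum 120
  x=4 (Eastvale, w=100) cum 220  ← median
  x=6 (Westmoor, w=35) cum 255
  x=8 (Northgate, w=100) cum 355
⇒ x* = 4
y-coordinate, sorted with cumulative weight:
  y=2 (Northgate, w=100) cum 100
  y=3 (Midtown, w=5) cum 105
  y=4 (Westmoor, w=35) cum 140
  y=6 (Eastvale, w=100) cum 240  ← median
  y=6 (Southcross, w=90) cum 330
  y=8 (Hillcrest, w=25) cum 355
⇒ y* = 6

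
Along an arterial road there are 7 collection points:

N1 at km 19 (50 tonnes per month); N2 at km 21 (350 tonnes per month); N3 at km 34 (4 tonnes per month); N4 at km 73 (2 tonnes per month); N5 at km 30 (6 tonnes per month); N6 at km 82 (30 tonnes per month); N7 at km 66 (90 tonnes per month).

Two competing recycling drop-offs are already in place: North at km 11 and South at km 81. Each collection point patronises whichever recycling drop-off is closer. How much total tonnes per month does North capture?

410

The indifferent point is the midpoint (11+81)/2 = 46; collection points left of it (closer to North at 11) go to North, those right go to South.
  N1 at 19 (w=50) → North
  N2 at 21 (w=350) → North
  N5 at 30 (w=6) → North
  N3 at 34 (w=4) → North
  N7 at 66 (w=90) → South
  N4 at 73 (w=2) → South
  N6 at 82 (w=30) → South
North captures 410; South captures 122.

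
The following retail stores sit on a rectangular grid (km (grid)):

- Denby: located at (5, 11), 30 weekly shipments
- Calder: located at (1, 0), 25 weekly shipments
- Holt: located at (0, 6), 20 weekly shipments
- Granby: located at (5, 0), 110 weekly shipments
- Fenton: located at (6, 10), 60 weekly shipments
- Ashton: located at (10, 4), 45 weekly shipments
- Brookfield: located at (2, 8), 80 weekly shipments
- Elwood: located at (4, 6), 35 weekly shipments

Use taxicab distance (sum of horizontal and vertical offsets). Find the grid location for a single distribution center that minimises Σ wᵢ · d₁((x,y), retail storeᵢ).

(5, 6)

Manhattan distance separates: Σwᵢ(|x−xᵢ|+|y−yᵢ|) = Σwᵢ|x−xᵢ| + Σwᵢ|y−yᵢ|, so x and y are optimised independently as 1-D weighted medians.
Total weight W = 405; half = 202.5.
x-coordinate, sorted with cumulative weight:
  x=0 (Holt, w=20) cum 20
  x=1 (Calder, w=25) cum 45
  x=2 (Brookfield, w=80) cum 125
  x=4 (Elwood, w=35) cum 160
  x=5 (Denby, w=30) cum 190
  x=5 (Granby, w=110) cum 300  ← median
  x=6 (Fenton, w=60) cum 360
  x=10 (Ashton, w=45) cum 405
⇒ x* = 5
y-coordinate, sorted with cumulative weight:
  y=0 (Calder, w=25) cum 25
  y=0 (Granby, w=110) cum 135
  y=4 (Ashton, w=45) cum 180
  y=6 (Holt, w=20) cum 200
  y=6 (Elwood, w=35) cum 235  ← median
  y=8 (Brookfield, w=80) cum 315
  y=10 (Fenton, w=60) cum 375
  y=11 (Denby, w=30) cum 405
⇒ y* = 6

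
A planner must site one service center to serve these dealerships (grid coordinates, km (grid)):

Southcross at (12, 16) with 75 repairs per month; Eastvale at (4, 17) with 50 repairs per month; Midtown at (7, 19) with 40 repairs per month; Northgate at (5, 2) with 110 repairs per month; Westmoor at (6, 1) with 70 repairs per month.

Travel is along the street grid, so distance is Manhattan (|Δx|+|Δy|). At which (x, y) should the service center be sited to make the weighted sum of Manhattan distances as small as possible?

(6, 2)

Manhattan distance separates: Σwᵢ(|x−xᵢ|+|y−yᵢ|) = Σwᵢ|x−xᵢ| + Σwᵢ|y−yᵢ|, so x and y are optimised independently as 1-D weighted medians.
Total weight W = 345; half = 172.5.
x-coordinate, sorted with cumulative weight:
  x=4 (Eastvale, w=50) cum 50
  x=5 (Northgate, w=110) cum 160
  x=6 (Westmoor, w=70) cum 230  ← median
  x=7 (Midtown, w=40) cum 270
  x=12 (Southcross, w=75) cum 345
⇒ x* = 6
y-coordinate, sorted with cumulative weight:
  y=1 (Westmoor, w=70) cum 70
  y=2 (Northgate, w=110) cum 180  ← median
  y=16 (Southcross, w=75) cum 255
  y=17 (Eastvale, w=50) cum 305
  y=19 (Midtown, w=40) cum 345
⇒ y* = 2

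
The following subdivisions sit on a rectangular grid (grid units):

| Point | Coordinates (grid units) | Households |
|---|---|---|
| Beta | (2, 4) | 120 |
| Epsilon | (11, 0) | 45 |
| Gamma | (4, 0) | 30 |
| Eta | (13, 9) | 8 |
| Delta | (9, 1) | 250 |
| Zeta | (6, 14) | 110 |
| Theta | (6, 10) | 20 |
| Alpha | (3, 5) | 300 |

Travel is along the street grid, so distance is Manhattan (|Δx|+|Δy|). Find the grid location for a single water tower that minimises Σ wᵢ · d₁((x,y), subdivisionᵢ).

(4, 4)

Manhattan distance separates: Σwᵢ(|x−xᵢ|+|y−yᵢ|) = Σwᵢ|x−xᵢ| + Σwᵢ|y−yᵢ|, so x and y are optimised independently as 1-D weighted medians.
Total weight W = 883; half = 441.5.
x-coordinate, sorted with cumulative weight:
  x=2 (Beta, w=120) cum 120
  x=3 (Alpha, w=300) cum 420
  x=4 (Gamma, w=30) cum 450  ← median
  x=6 (Zeta, w=110) cum 560
  x=6 (Theta, w=20) cum 580
  x=9 (Delta, w=250) cum 830
  x=11 (Epsilon, w=45) cum 875
  x=13 (Eta, w=8) cum 883
⇒ x* = 4
y-coordinate, sorted with cumulative weight:
  y=0 (Epsilon, w=45) cum 45
  y=0 (Gamma, w=30) cum 75
  y=1 (Delta, w=250) cum 325
  y=4 (Beta, w=120) cum 445  ← median
  y=5 (Alpha, w=300) cum 745
  y=9 (Eta, w=8) cum 753
  y=10 (Theta, w=20) cum 773
  y=14 (Zeta, w=110) cum 883
⇒ y* = 4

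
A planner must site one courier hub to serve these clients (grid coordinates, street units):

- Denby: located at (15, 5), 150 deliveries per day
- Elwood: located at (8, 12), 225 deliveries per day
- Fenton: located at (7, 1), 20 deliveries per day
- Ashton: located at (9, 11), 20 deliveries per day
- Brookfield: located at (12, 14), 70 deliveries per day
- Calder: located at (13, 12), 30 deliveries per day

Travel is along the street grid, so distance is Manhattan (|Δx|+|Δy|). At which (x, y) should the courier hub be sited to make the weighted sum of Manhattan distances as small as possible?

Manhattan distance separates: Σwᵢ(|x−xᵢ|+|y−yᵢ|) = Σwᵢ|x−xᵢ| + Σwᵢ|y−yᵢ|, so x and y are optimised independently as 1-D weighted medians.
Total weight W = 515; half = 257.5.
x-coordinate, sorted with cumulative weight:
  x=7 (Fenton, w=20) cum 20
  x=8 (Elwood, w=225) cum 245
  x=9 (Ashton, w=20) cum 265  ← median
  x=12 (Brookfield, w=70) cum 335
  x=13 (Calder, w=30) cum 365
  x=15 (Denby, w=150) cum 515
⇒ x* = 9
y-coordinate, sorted with cumulative weight:
  y=1 (Fenton, w=20) cum 20
  y=5 (Denby, w=150) cum 170
  y=11 (Ashton, w=20) cum 190
  y=12 (Elwood, w=225) cum 415  ← median
  y=12 (Calder, w=30) cum 445
  y=14 (Brookfield, w=70) cum 515
⇒ y* = 12

(9, 12)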